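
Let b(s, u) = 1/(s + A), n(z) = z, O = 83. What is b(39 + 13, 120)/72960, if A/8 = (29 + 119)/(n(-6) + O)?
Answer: 77/378516480 ≈ 2.0343e-7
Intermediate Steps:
A = 1184/77 (A = 8*((29 + 119)/(-6 + 83)) = 8*(148/77) = 1184/77 ≈ 15.377)
b(s, u) = 1/(1184/77 + s) (b(s, u) = 1/(s + 1184/77) = 1/(1184/77 + s))
b(39 + 13, 120)/72960 = (77/(1184 + 77*(39 + 13)))/72960 = (77/(1184 + 77*52))*(1/72960) = (77/(1184 + 4004))*(1/72960) = (77/5188)*(1/72960) = 77/378516480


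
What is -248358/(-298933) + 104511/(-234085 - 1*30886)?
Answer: 34565880855/79208575943 ≈ 0.43639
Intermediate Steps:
-248358/(-298933) + 104511/(-234085 - 1*30886) = -248358*(-1/298933) + 104511/(-234085 - 30886) = 248358/298933 + 104511/(-264971) = 248358/298933 + 104511*(-1/264971) = 248358/298933 - 104511/264971 = 34565880855/79208575943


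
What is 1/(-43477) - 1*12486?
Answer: -542853823/43477 ≈ -12486.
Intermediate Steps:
1/(-43477) - 1*12486 = -1/43477 - 12486 = -542853823/43477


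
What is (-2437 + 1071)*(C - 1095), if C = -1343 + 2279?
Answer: 217194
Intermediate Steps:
C = 936
(-2437 + 1071)*(C - 1095) = (-2437 + 1071)*(936 - 1095) = -1366*(-159) = 217194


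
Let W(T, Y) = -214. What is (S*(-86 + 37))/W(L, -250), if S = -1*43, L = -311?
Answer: -2107/214 ≈ -9.8458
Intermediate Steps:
S = -43
(S*(-86 + 37))/W(L, -250) = -43*(-86 + 37)/(-214) = -43*(-49)*(-1/214) = 2107*(-1/214) = -2107/214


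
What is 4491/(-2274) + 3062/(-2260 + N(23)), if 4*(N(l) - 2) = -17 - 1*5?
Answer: -11418911/3431466 ≈ -3.3277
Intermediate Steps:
N(l) = -7/2 (N(l) = 2 + (-17 - 1*5)/4 = 2 + (-17 - 5)/4 = 2 + (¼)*(-22) = 2 - 11/2 = -7/2)
4491/(-2274) + 3062/(-2260 + N(23)) = 4491/(-2274) + 3062/(-2260 - 7/2) = 4491*(-1/2274) + 3062/(-4527/2) = -1497/758 + 3062*(-2/4527) = -1497/758 - 6124/4527 = -11418911/3431466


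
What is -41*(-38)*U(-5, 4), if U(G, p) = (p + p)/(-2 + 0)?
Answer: -6232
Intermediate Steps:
U(G, p) = -p (U(G, p) = (2*p)/(-2) = (2*p)*(-1/2) = -p)
-41*(-38)*U(-5, 4) = -41*(-38)*(-1*4) = -(-1558)*(-4) = -1*6232 = -6232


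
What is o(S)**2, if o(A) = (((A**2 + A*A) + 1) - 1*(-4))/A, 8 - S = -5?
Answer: 117649/169 ≈ 696.15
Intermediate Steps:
S = 13 (S = 8 - 1*(-5) = 8 + 5 = 13)
o(A) = (5 + 2*A**2)/A (o(A) = (((A**2 + A**2) + 1) + 4)/A = ((2*A**2 + 1) + 4)/A = ((1 + 2*A**2) + 4)/A = (5 + 2*A**2)/A)
o(S)**2 = (2*13 + 5/13)**2 = (26 + 5*(1/13))**2 = (26 + 5/13)**2 = (343/13)**2 = 117649/169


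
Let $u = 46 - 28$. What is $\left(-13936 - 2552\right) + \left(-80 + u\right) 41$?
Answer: $-19030$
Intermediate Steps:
$u = 18$ ($u = 46 - 28 = 18$)
$\left(-13936 - 2552\right) + \left(-80 + u\right) 41 = \left(-13936 - 2552\right) + \left(-80 + 18\right) 41 = -16488 - 2542 = -19030$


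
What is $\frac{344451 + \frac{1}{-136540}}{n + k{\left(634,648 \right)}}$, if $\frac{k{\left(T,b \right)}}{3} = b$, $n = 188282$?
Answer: $\frac{47031339539}{25973458040} \approx 1.8107$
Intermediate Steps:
$k{\left(T,b \right)} = 3 b$
$\frac{344451 + \frac{1}{-136540}}{n + k{\left(634,648 \right)}} = \frac{344451 + \frac{1}{-136540}}{188282 + 3 \cdot 648} = \frac{344451 - \frac{1}{136540}}{188282 + 1944} = \frac{47031339539}{136540 \cdot 190226} = \frac{47031339539}{136540} \cdot \frac{1}{190226} = \frac{47031339539}{25973458040}$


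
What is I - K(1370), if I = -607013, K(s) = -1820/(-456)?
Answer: -69199937/114 ≈ -6.0702e+5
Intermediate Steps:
K(s) = 455/114 (K(s) = -1820*(-1/456) = 455/114)
I - K(1370) = -607013 - 1*455/114 = -607013 - 455/114 = -69199937/114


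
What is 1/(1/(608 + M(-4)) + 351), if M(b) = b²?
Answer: 624/219025 ≈ 0.0028490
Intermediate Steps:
1/(1/(608 + M(-4)) + 351) = 1/(1/(608 + (-4)²) + 351) = 1/(1/(608 + 16) + 351) = 1/(1/624 + 351) = 1/(219025/624) = 624/219025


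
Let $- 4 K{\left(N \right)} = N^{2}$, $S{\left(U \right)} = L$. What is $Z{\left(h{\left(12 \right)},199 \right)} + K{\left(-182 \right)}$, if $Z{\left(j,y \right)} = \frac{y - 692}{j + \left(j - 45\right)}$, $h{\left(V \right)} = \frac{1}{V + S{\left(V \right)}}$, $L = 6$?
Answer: $- \frac{3341087}{404} \approx -8270.0$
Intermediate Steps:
$S{\left(U \right)} = 6$
$K{\left(N \right)} = - \frac{N^{2}}{4}$
$h{\left(V \right)} = \frac{1}{6 + V}$ ($h{\left(V \right)} = \frac{1}{V + 6} = \frac{1}{6 + V}$)
$Z{\left(j,y \right)} = \frac{-692 + y}{-45 + 2 j}$ ($Z{\left(j,y \right)} = \frac{-692 + y}{j + \left(-45 + j\right)} = \frac{-692 + y}{-45 + 2 j}$)
$Z{\left(h{\left(12 \right)},199 \right)} + K{\left(-182 \right)} = \frac{-692 + 199}{-45 + \frac{2}{6 + 12}} - \frac{\left(-182\right)^{2}}{4} = \frac{1}{-45 + \frac{2}{18}} \left(-493\right) - 8281 = \frac{1}{-45 + 2 \cdot \frac{1}{18}} \left(-493\right) - 8281 = \frac{1}{-45 + \frac{1}{9}} \left(-493\right) - 8281 = \frac{1}{- \frac{404}{9}} \left(-493\right) - 8281 = \left(- \frac{9}{404}\right) \left(-493\right) - 8281 = \frac{4437}{404} - 8281 = - \frac{3341087}{404}$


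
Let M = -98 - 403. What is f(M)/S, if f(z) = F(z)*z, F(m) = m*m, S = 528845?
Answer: -125751501/528845 ≈ -237.79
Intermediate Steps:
F(m) = m²
M = -501
f(z) = z³ (f(z) = z²*z = z³)
f(M)/S = (-501)³/528845 = -125751501*1/528845 = -125751501/528845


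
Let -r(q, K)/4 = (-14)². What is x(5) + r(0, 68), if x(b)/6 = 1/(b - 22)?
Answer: -13334/17 ≈ -784.35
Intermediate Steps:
x(b) = 6/(-22 + b) (x(b) = 6/(b - 22) = 6/(-22 + b))
r(q, K) = -784 (r(q, K) = -4*(-14)² = -4*196 = -784)
x(5) + r(0, 68) = 6/(-22 + 5) - 784 = 6/(-17) - 784 = 6*(-1/17) - 784 = -6/17 - 784 = -13334/17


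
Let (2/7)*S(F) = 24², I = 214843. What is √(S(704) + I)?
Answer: √216859 ≈ 465.68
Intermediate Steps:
S(F) = 2016 (S(F) = (7/2)*24² = (7/2)*576 = 2016)
√(S(704) + I) = √(2016 + 214843) = √216859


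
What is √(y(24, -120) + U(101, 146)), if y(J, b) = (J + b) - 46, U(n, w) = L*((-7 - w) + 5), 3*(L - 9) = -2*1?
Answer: I*√12378/3 ≈ 37.086*I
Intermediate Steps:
L = 25/3 (L = 9 + (-2*1)/3 = 9 + (⅓)*(-2) = 9 - ⅔ = 25/3 ≈ 8.3333)
U(n, w) = -50/3 - 25*w/3 (U(n, w) = 25*((-7 - w) + 5)/3 = 25*(-2 - w)/3 = -50/3 - 25*w/3)
y(J, b) = -46 + J + b
√(y(24, -120) + U(101, 146)) = √((-46 + 24 - 120) + (-50/3 - 25/3*146)) = √(-142 + (-50/3 - 3650/3)) = √(-142 - 3700/3) = √(-4126/3) = I*√12378/3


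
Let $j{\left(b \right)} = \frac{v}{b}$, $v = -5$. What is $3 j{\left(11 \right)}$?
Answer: $- \frac{15}{11} \approx -1.3636$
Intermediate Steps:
$j{\left(b \right)} = - \frac{5}{b}$
$3 j{\left(11 \right)} = 3 \left(- \frac{5}{11}\right) = - \frac{15}{11}$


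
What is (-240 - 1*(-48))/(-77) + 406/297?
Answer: 8026/2079 ≈ 3.8605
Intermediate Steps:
(-240 - 1*(-48))/(-77) + 406/297 = (-240 + 48)*(-1/77) + 406*(1/297) = -192*(-1/77) + 406/297 = 192/77 + 406/297 = 8026/2079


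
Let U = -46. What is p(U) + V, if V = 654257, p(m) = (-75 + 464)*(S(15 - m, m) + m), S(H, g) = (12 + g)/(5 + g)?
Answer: 26104109/41 ≈ 6.3669e+5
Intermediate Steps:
S(H, g) = (12 + g)/(5 + g)
p(m) = 389*m + 389*(12 + m)/(5 + m) (p(m) = (-75 + 464)*((12 + m)/(5 + m) + m) = 389*(m + (12 + m)/(5 + m)) = 389*m + 389*(12 + m)/(5 + m))
p(U) + V = 389*(12 + (-46)² + 6*(-46))/(5 - 46) + 654257 = 389*(12 + 2116 - 276)/(-41) + 654257 = 389*(-1/41)*1852 + 654257 = -720428/41 + 654257 = 26104109/41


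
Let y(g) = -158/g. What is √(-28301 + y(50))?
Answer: 2*I*√176901/5 ≈ 168.24*I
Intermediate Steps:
√(-28301 + y(50)) = √(-28301 - 158/50) = √(-28301 - 158*1/50) = √(-28301 - 79/25) = √(-707604/25) = 2*I*√176901/5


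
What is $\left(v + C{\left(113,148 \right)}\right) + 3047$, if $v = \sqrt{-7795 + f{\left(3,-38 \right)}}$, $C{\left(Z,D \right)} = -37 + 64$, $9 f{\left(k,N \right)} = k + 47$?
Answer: $3074 + \frac{i \sqrt{70105}}{3} \approx 3074.0 + 88.258 i$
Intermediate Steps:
$f{\left(k,N \right)} = \frac{47}{9} + \frac{k}{9}$ ($f{\left(k,N \right)} = \frac{k + 47}{9} = \frac{47 + k}{9} = \frac{47}{9} + \frac{k}{9}$)
$C{\left(Z,D \right)} = 27$
$v = \frac{i \sqrt{70105}}{3}$ ($v = \sqrt{-7795 + \left(\frac{47}{9} + \frac{1}{9} \cdot 3\right)} = \sqrt{-7795 + \left(\frac{47}{9} + \frac{1}{3}\right)} = \sqrt{-7795 + \frac{50}{9}} = \sqrt{- \frac{70105}{9}} = \frac{i \sqrt{70105}}{3} \approx 88.258 i$)
$\left(v + C{\left(113,148 \right)}\right) + 3047 = \left(\frac{i \sqrt{70105}}{3} + 27\right) + 3047 = \left(27 + \frac{i \sqrt{70105}}{3}\right) + 3047 = 3074 + \frac{i \sqrt{70105}}{3}$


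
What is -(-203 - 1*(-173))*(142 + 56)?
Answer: 5940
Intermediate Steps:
-(-203 - 1*(-173))*(142 + 56) = -(-203 + 173)*198 = -(-30)*198 = -1*(-5940) = 5940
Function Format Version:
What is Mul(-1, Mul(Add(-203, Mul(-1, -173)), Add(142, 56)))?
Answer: 5940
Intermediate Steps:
Mul(-1, Mul(Add(-203, Mul(-1, -173)), Add(142, 56))) = Mul(-1, Mul(Add(-203, 173), 198)) = Mul(-1, Mul(-30, 198)) = Mul(-1, -5940) = 5940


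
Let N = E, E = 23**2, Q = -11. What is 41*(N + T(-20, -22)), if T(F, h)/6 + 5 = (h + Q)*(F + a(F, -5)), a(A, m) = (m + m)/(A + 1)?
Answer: 3392381/19 ≈ 1.7855e+5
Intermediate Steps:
a(A, m) = 2*m/(1 + A) (a(A, m) = (2*m)/(1 + A) = 2*m/(1 + A))
E = 529
T(F, h) = -30 + 6*(-11 + h)*(F - 10/(1 + F)) (T(F, h) = -30 + 6*((h - 11)*(F + 2*(-5)/(1 + F))) = -30 + 6*((-11 + h)*(F - 10/(1 + F))) = -30 + 6*(-11 + h)*(F - 10/(1 + F)))
N = 529
41*(N + T(-20, -22)) = 41*(529 + 6*(110 - 10*(-22) + (1 - 20)*(-5 - 11*(-20) - 20*(-22)))/(1 - 20)) = 41*(529 + 6*(110 + 220 - 19*(-5 + 220 + 440))/(-19)) = 41*(529 + 6*(-1/19)*(110 + 220 - 19*655)) = 41*(529 + 6*(-1/19)*(110 + 220 - 12445)) = 41*(529 + 6*(-1/19)*(-12115)) = 41*(529 + 72690/19) = 41*(82741/19) = 3392381/19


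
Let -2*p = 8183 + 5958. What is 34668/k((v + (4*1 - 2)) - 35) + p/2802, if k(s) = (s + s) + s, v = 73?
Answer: 8024273/28020 ≈ 286.38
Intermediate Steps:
k(s) = 3*s (k(s) = 2*s + s = 3*s)
p = -14141/2 (p = -(8183 + 5958)/2 = -½*14141 = -14141/2 ≈ -7070.5)
34668/k((v + (4*1 - 2)) - 35) + p/2802 = 34668/((3*((73 + (4*1 - 2)) - 35))) - 14141/2/2802 = 34668/((3*((73 + (4 - 2)) - 35))) - 14141/2*1/2802 = 34668/((3*((73 + 2) - 35))) - 14141/5604 = 34668/((3*(75 - 35))) - 14141/5604 = 34668/((3*40)) - 14141/5604 = 34668/120 - 14141/5604 = 34668*(1/120) - 14141/5604 = 2889/10 - 14141/5604 = 8024273/28020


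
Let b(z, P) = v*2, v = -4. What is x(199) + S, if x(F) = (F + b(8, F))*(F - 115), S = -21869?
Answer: -5825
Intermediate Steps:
b(z, P) = -8 (b(z, P) = -4*2 = -8)
x(F) = (-115 + F)*(-8 + F) (x(F) = (F - 8)*(F - 115) = (-8 + F)*(-115 + F) = (-115 + F)*(-8 + F))
x(199) + S = (920 + 199² - 123*199) - 21869 = (920 + 39601 - 24477) - 21869 = 16044 - 21869 = -5825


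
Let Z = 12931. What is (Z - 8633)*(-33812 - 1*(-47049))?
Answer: 56892626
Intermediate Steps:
(Z - 8633)*(-33812 - 1*(-47049)) = (12931 - 8633)*(-33812 - 1*(-47049)) = 4298*(-33812 + 47049) = 4298*13237 = 56892626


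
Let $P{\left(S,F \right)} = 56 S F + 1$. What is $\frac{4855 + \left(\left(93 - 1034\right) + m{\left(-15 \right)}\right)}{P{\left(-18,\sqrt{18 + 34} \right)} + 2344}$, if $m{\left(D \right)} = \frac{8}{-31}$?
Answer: $- \frac{40644210}{209632199} - \frac{34941888 \sqrt{13}}{209632199} \approx -0.79486$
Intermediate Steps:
$m{\left(D \right)} = - \frac{8}{31}$ ($m{\left(D \right)} = 8 \left(- \frac{1}{31}\right) = - \frac{8}{31}$)
$P{\left(S,F \right)} = 1 + 56 F S$ ($P{\left(S,F \right)} = 56 F S + 1 = 1 + 56 F S$)
$\frac{4855 + \left(\left(93 - 1034\right) + m{\left(-15 \right)}\right)}{P{\left(-18,\sqrt{18 + 34} \right)} + 2344} = \frac{4855 + \left(\left(93 - 1034\right) - \frac{8}{31}\right)}{\left(1 + 56 \sqrt{18 + 34} \left(-18\right)\right) + 2344} = \frac{4855 + \left(\left(93 - 1034\right) - \frac{8}{31}\right)}{\left(1 + 56 \sqrt{52} \left(-18\right)\right) + 2344} = \frac{4855 - \frac{29179}{31}}{\left(1 + 56 \cdot 2 \sqrt{13} \left(-18\right)\right) + 2344} = \frac{4855 - \frac{29179}{31}}{\left(1 - 2016 \sqrt{13}\right) + 2344} = \frac{121326}{31 \left(2345 - 2016 \sqrt{13}\right)}$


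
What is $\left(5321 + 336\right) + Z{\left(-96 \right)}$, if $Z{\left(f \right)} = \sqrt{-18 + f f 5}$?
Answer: $5657 + 3 \sqrt{5118} \approx 5871.6$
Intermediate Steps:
$Z{\left(f \right)} = \sqrt{-18 + 5 f^{2}}$ ($Z{\left(f \right)} = \sqrt{-18 + f^{2} \cdot 5} = \sqrt{-18 + 5 f^{2}}$)
$\left(5321 + 336\right) + Z{\left(-96 \right)} = \left(5321 + 336\right) + \sqrt{-18 + 5 \left(-96\right)^{2}} = 5657 + \sqrt{-18 + 5 \cdot 9216} = 5657 + \sqrt{-18 + 46080} = 5657 + \sqrt{46062} = 5657 + 3 \sqrt{5118}$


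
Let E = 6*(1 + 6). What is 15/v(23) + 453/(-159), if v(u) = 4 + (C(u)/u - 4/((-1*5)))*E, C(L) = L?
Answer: -56123/21094 ≈ -2.6606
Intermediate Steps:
E = 42 (E = 6*7 = 42)
v(u) = 398/5 (v(u) = 4 + (u/u - 4/((-1*5)))*42 = 4 + (1 - 4/(-5))*42 = 4 + (1 - 4*(-1/5))*42 = 4 + (1 + 4/5)*42 = 4 + (9/5)*42 = 4 + 378/5 = 398/5)
15/v(23) + 453/(-159) = 15/(398/5) + 453/(-159) = 15*(5/398) + 453*(-1/159) = 75/398 - 151/53 = -56123/21094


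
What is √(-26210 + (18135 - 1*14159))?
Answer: I*√22234 ≈ 149.11*I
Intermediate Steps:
√(-26210 + (18135 - 1*14159)) = √(-26210 + (18135 - 14159)) = √(-26210 + 3976) = √(-22234) = I*√22234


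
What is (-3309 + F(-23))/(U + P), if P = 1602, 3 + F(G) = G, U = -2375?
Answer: 3335/773 ≈ 4.3144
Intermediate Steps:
F(G) = -3 + G
(-3309 + F(-23))/(U + P) = (-3309 + (-3 - 23))/(-2375 + 1602) = (-3309 - 26)/(-773) = -3335*(-1/773) = 3335/773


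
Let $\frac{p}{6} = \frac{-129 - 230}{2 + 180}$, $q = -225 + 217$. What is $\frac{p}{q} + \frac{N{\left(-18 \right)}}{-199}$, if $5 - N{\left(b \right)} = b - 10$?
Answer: $\frac{190299}{144872} \approx 1.3136$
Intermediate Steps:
$N{\left(b \right)} = 15 - b$ ($N{\left(b \right)} = 5 - \left(b - 10\right) = 5 - \left(-10 + b\right) = 15 - b$)
$q = -8$
$p = - \frac{1077}{91}$ ($p = 6 \frac{-129 - 230}{2 + 180} = 6 \left(- \frac{359}{182}\right) = - \frac{1077}{91} \approx -11.835$)
$\frac{p}{q} + \frac{N{\left(-18 \right)}}{-199} = - \frac{1077}{91 \left(-8\right)} + \frac{15 - -18}{-199} = \left(- \frac{1077}{91}\right) \left(- \frac{1}{8}\right) + \left(15 + 18\right) \left(- \frac{1}{199}\right) = \frac{1077}{728} + 33 \left(- \frac{1}{199}\right) = \frac{1077}{728} - \frac{33}{199} = \frac{190299}{144872}$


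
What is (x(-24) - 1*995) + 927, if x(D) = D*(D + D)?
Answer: 1084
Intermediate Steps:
x(D) = 2*D² (x(D) = D*(2*D) = 2*D²)
(x(-24) - 1*995) + 927 = (2*(-24)² - 1*995) + 927 = (2*576 - 995) + 927 = (1152 - 995) + 927 = 157 + 927 = 1084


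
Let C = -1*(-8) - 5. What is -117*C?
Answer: -351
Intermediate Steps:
C = 3 (C = 8 - 5 = 3)
-117*C = -117*3 = -351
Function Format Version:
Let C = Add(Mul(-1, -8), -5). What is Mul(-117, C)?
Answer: -351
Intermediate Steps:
C = 3 (C = Add(8, -5) = 3)
Mul(-117, C) = Mul(-117, 3) = -351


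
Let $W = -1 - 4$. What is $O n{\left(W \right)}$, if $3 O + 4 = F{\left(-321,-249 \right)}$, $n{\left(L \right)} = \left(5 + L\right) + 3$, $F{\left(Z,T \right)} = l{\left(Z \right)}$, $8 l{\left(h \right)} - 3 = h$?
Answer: $- \frac{175}{4} \approx -43.75$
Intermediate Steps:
$l{\left(h \right)} = \frac{3}{8} + \frac{h}{8}$
$W = -5$
$F{\left(Z,T \right)} = \frac{3}{8} + \frac{Z}{8}$
$n{\left(L \right)} = 8 + L$
$O = - \frac{175}{12}$ ($O = - \frac{4}{3} + \frac{\frac{3}{8} + \frac{1}{8} \left(-321\right)}{3} = - \frac{4}{3} + \frac{\frac{3}{8} - \frac{321}{8}}{3} = - \frac{4}{3} + \frac{1}{3} \left(- \frac{159}{4}\right) = - \frac{4}{3} - \frac{53}{4} = - \frac{175}{12} \approx -14.583$)
$O n{\left(W \right)} = - \frac{175 \left(8 - 5\right)}{12} = \left(- \frac{175}{12}\right) 3 = - \frac{175}{4}$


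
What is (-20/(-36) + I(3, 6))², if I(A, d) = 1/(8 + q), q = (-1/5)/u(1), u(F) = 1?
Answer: 6400/13689 ≈ 0.46753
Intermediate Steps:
q = -⅕ (q = -1/5/1 = -1*⅕*1 = -⅕*1 = -⅕ ≈ -0.20000)
I(A, d) = 5/39 (I(A, d) = 1/(8 - ⅕) = 1/(39/5) = 5/39)
(-20/(-36) + I(3, 6))² = (-20/(-36) + 5/39)² = (-20*(-1/36) + 5/39)² = (5/9 + 5/39)² = (80/117)² = 6400/13689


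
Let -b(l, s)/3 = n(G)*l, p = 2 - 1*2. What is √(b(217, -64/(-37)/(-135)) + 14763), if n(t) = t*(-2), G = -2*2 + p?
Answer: 7*√195 ≈ 97.750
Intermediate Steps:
p = 0 (p = 2 - 2 = 0)
G = -4 (G = -2*2 + 0 = -4 + 0 = -4)
n(t) = -2*t
b(l, s) = -24*l (b(l, s) = -3*(-2*(-4))*l = -24*l)
√(b(217, -64/(-37)/(-135)) + 14763) = √(-24*217 + 14763) = √(-5208 + 14763) = √9555 = 7*√195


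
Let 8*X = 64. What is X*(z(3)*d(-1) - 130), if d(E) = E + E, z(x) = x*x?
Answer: -1184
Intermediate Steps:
X = 8 (X = (1/8)*64 = 8)
z(x) = x**2
d(E) = 2*E
X*(z(3)*d(-1) - 130) = 8*(3**2*(2*(-1)) - 130) = 8*(9*(-2) - 130) = 8*(-18 - 130) = 8*(-148) = -1184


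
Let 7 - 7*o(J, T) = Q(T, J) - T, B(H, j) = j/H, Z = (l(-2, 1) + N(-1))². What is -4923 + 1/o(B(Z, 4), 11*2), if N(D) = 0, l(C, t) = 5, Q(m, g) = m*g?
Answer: -447968/91 ≈ -4922.7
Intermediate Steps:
Q(m, g) = g*m
Z = 25 (Z = (5 + 0)² = 5² = 25)
o(J, T) = 1 + T/7 - J*T/7 (o(J, T) = 1 - (J*T - T)/7 = 1 - (-T + J*T)/7 = 1 + (T/7 - J*T/7) = 1 + T/7 - J*T/7)
-4923 + 1/o(B(Z, 4), 11*2) = -4923 + 1/(1 + (11*2)/7 - 4/25*11*2/7) = -4923 + 1/(1 + (⅐)*22 - ⅐*4*(1/25)*22) = -4923 + 1/(1 + 22/7 - ⅐*4/25*22) = -4923 + 1/(1 + 22/7 - 88/175) = -4923 + 1/(91/25) = -4923 + 25/91 = -447968/91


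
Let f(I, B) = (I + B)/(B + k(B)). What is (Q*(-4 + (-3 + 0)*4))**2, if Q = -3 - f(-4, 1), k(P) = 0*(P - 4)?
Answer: 0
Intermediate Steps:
k(P) = 0 (k(P) = 0*(-4 + P) = 0)
f(I, B) = (B + I)/B (f(I, B) = (I + B)/(B + 0) = (B + I)/B)
Q = 0 (Q = -3 - (1 - 4)/1 = -3 - (-3) = -3 - 1*(-3) = -3 + 3 = 0)
(Q*(-4 + (-3 + 0)*4))**2 = (0*(-4 + (-3 + 0)*4))**2 = (0*(-4 - 3*4))**2 = (0*(-4 - 12))**2 = (0*(-16))**2 = 0**2 = 0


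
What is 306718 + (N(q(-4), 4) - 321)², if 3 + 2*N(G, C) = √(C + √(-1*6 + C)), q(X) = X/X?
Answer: 306718 + (645 - √(4 + I*√2))²/4 ≈ 4.1007e+5 - 111.98*I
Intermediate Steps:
q(X) = 1
N(G, C) = -3/2 + √(C + √(-6 + C))/2 (N(G, C) = -3/2 + √(C + √(-1*6 + C))/2 = -3/2 + √(C + √(-6 + C))/2)
306718 + (N(q(-4), 4) - 321)² = 306718 + ((-3/2 + √(4 + √(-6 + 4))/2) - 321)² = 306718 + ((-3/2 + √(4 + √(-2))/2) - 321)² = 306718 + ((-3/2 + √(4 + I*√2)/2) - 321)² = 306718 + (-645/2 + √(4 + I*√2)/2)²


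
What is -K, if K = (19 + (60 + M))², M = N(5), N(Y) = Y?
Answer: -7056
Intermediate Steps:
M = 5
K = 7056 (K = (19 + (60 + 5))² = (19 + 65)² = 84² = 7056)
-K = -1*7056 = -7056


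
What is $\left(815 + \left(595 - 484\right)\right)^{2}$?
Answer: $857476$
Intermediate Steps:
$\left(815 + \left(595 - 484\right)\right)^{2} = \left(815 + 111\right)^{2} = 926^{2} = 857476$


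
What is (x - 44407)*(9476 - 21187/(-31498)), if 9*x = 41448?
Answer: -11880647646725/31498 ≈ -3.7719e+8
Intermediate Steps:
x = 13816/3 (x = (⅑)*41448 = 13816/3 ≈ 4605.3)
(x - 44407)*(9476 - 21187/(-31498)) = (13816/3 - 44407)*(9476 - 21187/(-31498)) = -119405*(9476 - 21187*(-1/31498))/3 = -119405*(9476 + 21187/31498)/3 = -119405/3*298496235/31498 = -11880647646725/31498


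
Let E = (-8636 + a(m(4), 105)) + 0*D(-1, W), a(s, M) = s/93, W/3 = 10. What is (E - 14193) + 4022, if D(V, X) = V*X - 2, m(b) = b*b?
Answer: -1749035/93 ≈ -18807.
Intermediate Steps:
m(b) = b²
W = 30 (W = 3*10 = 30)
D(V, X) = -2 + V*X
a(s, M) = s/93 (a(s, M) = s*(1/93) = s/93)
E = -803132/93 (E = (-8636 + (1/93)*4²) + 0*(-2 - 1*30) = (-8636 + (1/93)*16) + 0*(-2 - 30) = (-8636 + 16/93) + 0*(-32) = -803132/93 + 0 = -803132/93 ≈ -8635.8)
(E - 14193) + 4022 = (-803132/93 - 14193) + 4022 = -2123081/93 + 4022 = -1749035/93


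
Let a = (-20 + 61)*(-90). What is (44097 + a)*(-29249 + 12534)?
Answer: -675403005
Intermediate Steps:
a = -3690 (a = 41*(-90) = -3690)
(44097 + a)*(-29249 + 12534) = (44097 - 3690)*(-29249 + 12534) = 40407*(-16715) = -675403005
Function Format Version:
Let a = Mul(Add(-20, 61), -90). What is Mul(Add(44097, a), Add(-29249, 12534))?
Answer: -675403005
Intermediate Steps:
a = -3690 (a = Mul(41, -90) = -3690)
Mul(Add(44097, a), Add(-29249, 12534)) = Mul(Add(44097, -3690), Add(-29249, 12534)) = Mul(40407, -16715) = -675403005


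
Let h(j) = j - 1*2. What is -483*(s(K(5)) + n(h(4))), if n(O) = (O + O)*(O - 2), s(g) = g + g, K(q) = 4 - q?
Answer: 966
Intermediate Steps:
h(j) = -2 + j (h(j) = j - 2 = -2 + j)
s(g) = 2*g
n(O) = 2*O*(-2 + O) (n(O) = (2*O)*(-2 + O) = 2*O*(-2 + O))
-483*(s(K(5)) + n(h(4))) = -483*(2*(4 - 1*5) + 2*(-2 + 4)*(-2 + (-2 + 4))) = -483*(2*(4 - 5) + 2*2*(-2 + 2)) = -483*(2*(-1) + 2*2*0) = -483*(-2 + 0) = -483*(-2) = 966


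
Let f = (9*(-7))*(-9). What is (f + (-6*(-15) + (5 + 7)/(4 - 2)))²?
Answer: 439569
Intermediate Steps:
f = 567 (f = -63*(-9) = 567)
(f + (-6*(-15) + (5 + 7)/(4 - 2)))² = (567 + (-6*(-15) + (5 + 7)/(4 - 2)))² = (567 + (90 + 12/2))² = (567 + (90 + 12*(½)))² = (567 + (90 + 6))² = (567 + 96)² = 663² = 439569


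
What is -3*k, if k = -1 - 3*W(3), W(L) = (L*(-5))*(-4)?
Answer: 543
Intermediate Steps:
W(L) = 20*L (W(L) = -5*L*(-4) = 20*L)
k = -181 (k = -1 - 60*3 = -1 - 3*60 = -1 - 180 = -181)
-3*k = -3*(-181) = 543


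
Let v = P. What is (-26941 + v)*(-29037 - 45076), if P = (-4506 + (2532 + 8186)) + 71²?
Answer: 1162684744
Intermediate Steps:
P = 11253 (P = (-4506 + 10718) + 5041 = 6212 + 5041 = 11253)
v = 11253
(-26941 + v)*(-29037 - 45076) = (-26941 + 11253)*(-29037 - 45076) = -15688*(-74113) = 1162684744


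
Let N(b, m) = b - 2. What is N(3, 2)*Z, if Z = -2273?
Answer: -2273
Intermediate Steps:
N(b, m) = -2 + b
N(3, 2)*Z = (-2 + 3)*(-2273) = 1*(-2273) = -2273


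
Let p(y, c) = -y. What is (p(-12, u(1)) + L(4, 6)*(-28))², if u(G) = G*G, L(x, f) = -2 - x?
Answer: 32400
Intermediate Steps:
u(G) = G²
(p(-12, u(1)) + L(4, 6)*(-28))² = (-1*(-12) + (-2 - 1*4)*(-28))² = (12 + (-2 - 4)*(-28))² = (12 - 6*(-28))² = (12 + 168)² = 180² = 32400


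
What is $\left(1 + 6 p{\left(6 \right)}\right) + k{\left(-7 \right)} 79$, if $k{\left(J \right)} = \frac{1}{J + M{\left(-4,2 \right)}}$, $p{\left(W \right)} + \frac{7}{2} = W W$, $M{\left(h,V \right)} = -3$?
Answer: $\frac{1881}{10} \approx 188.1$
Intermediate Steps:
$p{\left(W \right)} = - \frac{7}{2} + W^{2}$ ($p{\left(W \right)} = - \frac{7}{2} + W W = - \frac{7}{2} + W^{2}$)
$k{\left(J \right)} = \frac{1}{-3 + J}$ ($k{\left(J \right)} = \frac{1}{J - 3} = \frac{1}{-3 + J}$)
$\left(1 + 6 p{\left(6 \right)}\right) + k{\left(-7 \right)} 79 = \left(1 + 6 \left(- \frac{7}{2} + 6^{2}\right)\right) + \frac{1}{-3 - 7} \cdot 79 = \left(1 + 6 \left(- \frac{7}{2} + 36\right)\right) + \frac{1}{-10} \cdot 79 = \left(1 + 6 \cdot \frac{65}{2}\right) - \frac{79}{10} = \left(1 + 195\right) - \frac{79}{10} = 196 - \frac{79}{10} = \frac{1881}{10}$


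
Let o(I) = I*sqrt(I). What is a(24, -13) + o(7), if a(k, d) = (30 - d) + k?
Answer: 67 + 7*sqrt(7) ≈ 85.520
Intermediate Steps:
o(I) = I**(3/2)
a(k, d) = 30 + k - d
a(24, -13) + o(7) = (30 + 24 - 1*(-13)) + 7**(3/2) = (30 + 24 + 13) + 7*sqrt(7) = 67 + 7*sqrt(7)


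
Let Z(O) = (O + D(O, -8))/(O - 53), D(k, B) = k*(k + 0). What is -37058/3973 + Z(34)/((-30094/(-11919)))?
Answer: -38770364059/1135852889 ≈ -34.133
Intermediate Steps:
D(k, B) = k² (D(k, B) = k*k = k²)
Z(O) = (O + O²)/(-53 + O) (Z(O) = (O + O²)/(O - 53) = (O + O²)/(-53 + O))
-37058/3973 + Z(34)/((-30094/(-11919))) = -37058/3973 + (34*(1 + 34)/(-53 + 34))/((-30094/(-11919))) = -37058*1/3973 + (34*35/(-19))/((-30094*(-1/11919))) = -37058/3973 + (34*(-1/19)*35)/(30094/11919) = -37058/3973 - 1190/19*11919/30094 = -37058/3973 - 7091805/285893 = -38770364059/1135852889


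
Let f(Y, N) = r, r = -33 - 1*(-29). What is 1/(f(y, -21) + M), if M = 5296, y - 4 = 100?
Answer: 1/5292 ≈ 0.00018896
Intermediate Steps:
r = -4 (r = -33 + 29 = -4)
y = 104 (y = 4 + 100 = 104)
f(Y, N) = -4
1/(f(y, -21) + M) = 1/(-4 + 5296) = 1/5292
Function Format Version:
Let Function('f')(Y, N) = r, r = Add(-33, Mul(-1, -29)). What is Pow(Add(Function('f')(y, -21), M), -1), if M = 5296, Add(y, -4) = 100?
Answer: Rational(1, 5292) ≈ 0.00018896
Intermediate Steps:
r = -4 (r = Add(-33, 29) = -4)
y = 104 (y = Add(4, 100) = 104)
Function('f')(Y, N) = -4
Pow(Add(Function('f')(y, -21), M), -1) = Pow(Add(-4, 5296), -1) = Pow(5292, -1) = Rational(1, 5292)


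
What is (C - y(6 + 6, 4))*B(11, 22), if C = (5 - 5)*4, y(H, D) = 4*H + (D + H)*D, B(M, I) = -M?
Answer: 1232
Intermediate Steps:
y(H, D) = 4*H + D*(D + H)
C = 0 (C = 0*4 = 0)
(C - y(6 + 6, 4))*B(11, 22) = (0 - (4² + 4*(6 + 6) + 4*(6 + 6)))*(-1*11) = (0 - (16 + 4*12 + 4*12))*(-11) = (0 - (16 + 48 + 48))*(-11) = (0 - 1*112)*(-11) = (0 - 112)*(-11) = -112*(-11) = 1232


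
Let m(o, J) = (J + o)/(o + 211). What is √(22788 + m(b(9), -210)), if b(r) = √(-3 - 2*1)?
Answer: √((4808058 + 22789*I*√5)/(211 + I*√5)) ≈ 150.95 + 0.e-4*I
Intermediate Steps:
b(r) = I*√5 (b(r) = √(-3 - 2) = √(-5) = I*√5)
m(o, J) = (J + o)/(211 + o)
√(22788 + m(b(9), -210)) = √(22788 + (-210 + I*√5)/(211 + I*√5))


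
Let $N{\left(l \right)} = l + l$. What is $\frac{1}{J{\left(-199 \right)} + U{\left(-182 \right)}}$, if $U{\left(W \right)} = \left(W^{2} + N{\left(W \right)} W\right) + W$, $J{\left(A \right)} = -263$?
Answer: $\frac{1}{98927} \approx 1.0108 \cdot 10^{-5}$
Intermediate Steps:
$N{\left(l \right)} = 2 l$
$U{\left(W \right)} = W + 3 W^{2}$ ($U{\left(W \right)} = \left(W^{2} + 2 W W\right) + W = \left(W^{2} + 2 W^{2}\right) + W = 3 W^{2} + W = W + 3 W^{2}$)
$\frac{1}{J{\left(-199 \right)} + U{\left(-182 \right)}} = \frac{1}{-263 - 182 \left(1 + 3 \left(-182\right)\right)} = \frac{1}{-263 - 182 \left(1 - 546\right)} = \frac{1}{-263 - -99190} = \frac{1}{-263 + 99190} = \frac{1}{98927}$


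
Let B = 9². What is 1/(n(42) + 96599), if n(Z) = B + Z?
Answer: 1/96722 ≈ 1.0339e-5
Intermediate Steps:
B = 81
n(Z) = 81 + Z
1/(n(42) + 96599) = 1/((81 + 42) + 96599) = 1/(123 + 96599) = 1/96722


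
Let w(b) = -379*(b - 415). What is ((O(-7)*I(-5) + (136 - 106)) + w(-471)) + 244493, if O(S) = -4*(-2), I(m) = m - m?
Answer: 580317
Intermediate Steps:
I(m) = 0
O(S) = 8
w(b) = 157285 - 379*b (w(b) = -379*(-415 + b) = 157285 - 379*b)
((O(-7)*I(-5) + (136 - 106)) + w(-471)) + 244493 = ((8*0 + (136 - 106)) + (157285 - 379*(-471))) + 244493 = ((0 + 30) + (157285 + 178509)) + 244493 = (30 + 335794) + 244493 = 335824 + 244493 = 580317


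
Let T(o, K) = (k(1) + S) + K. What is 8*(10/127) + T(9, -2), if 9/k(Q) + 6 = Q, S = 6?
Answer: 1797/635 ≈ 2.8299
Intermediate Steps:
k(Q) = 9/(-6 + Q)
T(o, K) = 21/5 + K (T(o, K) = (9/(-6 + 1) + 6) + K = (9/(-5) + 6) + K = (9*(-⅕) + 6) + K = (-9/5 + 6) + K = 21/5 + K)
8*(10/127) + T(9, -2) = 8*(10/127) + (21/5 - 2) = 8*(10*(1/127)) + 11/5 = 8*(10/127) + 11/5 = 80/127 + 11/5 = 1797/635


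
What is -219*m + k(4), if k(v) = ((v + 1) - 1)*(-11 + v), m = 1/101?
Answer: -3047/101 ≈ -30.168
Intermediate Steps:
m = 1/101 ≈ 0.0099010
k(v) = v*(-11 + v) (k(v) = ((1 + v) - 1)*(-11 + v) = v*(-11 + v))
-219*m + k(4) = -219*1/101 + 4*(-11 + 4) = -219/101 + 4*(-7) = -219/101 - 28 = -3047/101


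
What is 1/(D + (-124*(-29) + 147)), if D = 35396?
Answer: 1/39139 ≈ 2.5550e-5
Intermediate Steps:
1/(D + (-124*(-29) + 147)) = 1/(35396 + (-124*(-29) + 147)) = 1/(35396 + (3596 + 147)) = 1/(35396 + 3743) = 1/39139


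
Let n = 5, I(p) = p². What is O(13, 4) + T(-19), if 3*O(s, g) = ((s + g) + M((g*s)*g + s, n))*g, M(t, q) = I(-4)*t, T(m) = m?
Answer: 14155/3 ≈ 4718.3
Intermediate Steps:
M(t, q) = 16*t (M(t, q) = (-4)²*t = 16*t)
O(s, g) = g*(g + 17*s + 16*s*g²)/3 (O(s, g) = (((s + g) + 16*((g*s)*g + s))*g)/3 = (((g + s) + 16*(s*g² + s))*g)/3 = (((g + s) + 16*(s + s*g²))*g)/3 = (((g + s) + (16*s + 16*s*g²))*g)/3 = ((g + 17*s + 16*s*g²)*g)/3 = (g*(g + 17*s + 16*s*g²))/3 = g*(g + 17*s + 16*s*g²)/3)
O(13, 4) + T(-19) = (⅓)*4*(4 + 13 + 16*13*(1 + 4²)) - 19 = (⅓)*4*(4 + 13 + 16*13*(1 + 16)) - 19 = (⅓)*4*(4 + 13 + 16*13*17) - 19 = (⅓)*4*(4 + 13 + 3536) - 19 = (⅓)*4*3553 - 19 = 14212/3 - 19 = 14155/3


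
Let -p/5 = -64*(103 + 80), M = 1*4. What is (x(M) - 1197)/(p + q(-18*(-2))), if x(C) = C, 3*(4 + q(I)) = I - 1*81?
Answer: -1193/58541 ≈ -0.020379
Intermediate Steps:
q(I) = -31 + I/3 (q(I) = -4 + (I - 1*81)/3 = -4 + (I - 81)/3 = -4 + (-81 + I)/3 = -4 + (-27 + I/3) = -31 + I/3)
M = 4
p = 58560 (p = -(-320)*(103 + 80) = -(-320)*183 = -5*(-11712) = 58560)
(x(M) - 1197)/(p + q(-18*(-2))) = (4 - 1197)/(58560 + (-31 + (-18*(-2))/3)) = -1193/(58560 + (-31 + (1/3)*36)) = -1193/(58560 + (-31 + 12)) = -1193/(58560 - 19) = -1193/58541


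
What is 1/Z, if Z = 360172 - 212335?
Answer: 1/147837 ≈ 6.7642e-6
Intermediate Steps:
Z = 147837
1/Z = 1/147837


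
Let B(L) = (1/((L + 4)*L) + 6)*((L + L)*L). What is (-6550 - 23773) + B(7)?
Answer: -327071/11 ≈ -29734.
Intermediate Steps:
B(L) = 2*L²*(6 + 1/(L*(4 + L))) (B(L) = (1/((4 + L)*L) + 6)*((2*L)*L) = (1/(L*(4 + L)) + 6)*(2*L²) = (6 + 1/(L*(4 + L)))*(2*L²) = 2*L²*(6 + 1/(L*(4 + L))))
(-6550 - 23773) + B(7) = (-6550 - 23773) + 2*7*(1 + 6*7² + 24*7)/(4 + 7) = -30323 + 2*7*(1 + 6*49 + 168)/11 = -30323 + 2*7*(1/11)*(1 + 294 + 168) = -30323 + 2*7*(1/11)*463 = -30323 + 6482/11 = -327071/11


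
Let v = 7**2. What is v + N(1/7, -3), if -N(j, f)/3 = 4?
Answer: 37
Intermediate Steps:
N(j, f) = -12 (N(j, f) = -3*4 = -12)
v = 49
v + N(1/7, -3) = 49 - 12 = 37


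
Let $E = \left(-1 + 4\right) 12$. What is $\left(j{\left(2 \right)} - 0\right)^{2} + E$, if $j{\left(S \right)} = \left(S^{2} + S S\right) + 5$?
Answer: $205$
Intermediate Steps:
$E = 36$ ($E = 3 \cdot 12 = 36$)
$j{\left(S \right)} = 5 + 2 S^{2}$ ($j{\left(S \right)} = \left(S^{2} + S^{2}\right) + 5 = 2 S^{2} + 5 = 5 + 2 S^{2}$)
$\left(j{\left(2 \right)} - 0\right)^{2} + E = \left(\left(5 + 2 \cdot 2^{2}\right) - 0\right)^{2} + 36 = \left(\left(5 + 2 \cdot 4\right) + 0\right)^{2} + 36 = \left(\left(5 + 8\right) + 0\right)^{2} + 36 = \left(13 + 0\right)^{2} + 36 = 13^{2} + 36 = 169 + 36 = 205$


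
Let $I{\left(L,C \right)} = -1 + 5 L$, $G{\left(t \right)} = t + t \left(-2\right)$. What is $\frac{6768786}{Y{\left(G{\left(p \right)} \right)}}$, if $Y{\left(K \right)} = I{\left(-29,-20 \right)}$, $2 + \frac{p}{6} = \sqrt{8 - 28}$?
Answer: $- \frac{3384393}{73} \approx -46362.0$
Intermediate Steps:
$p = -12 + 12 i \sqrt{5}$ ($p = -12 + 6 \sqrt{8 - 28} = -12 + 6 \sqrt{-20} = -12 + 6 \cdot 2 i \sqrt{5} = -12 + 12 i \sqrt{5} \approx -12.0 + 26.833 i$)
$G{\left(t \right)} = - t$ ($G{\left(t \right)} = t - 2 t = - t$)
$Y{\left(K \right)} = -146$ ($Y{\left(K \right)} = -1 + 5 \left(-29\right) = -1 - 145 = -146$)
$\frac{6768786}{Y{\left(G{\left(p \right)} \right)}} = \frac{6768786}{-146} = 6768786 \left(- \frac{1}{146}\right) = - \frac{3384393}{73}$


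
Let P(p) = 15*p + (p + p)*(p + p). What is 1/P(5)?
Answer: 1/175 ≈ 0.0057143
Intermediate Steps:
P(p) = 4*p² + 15*p (P(p) = 15*p + (2*p)*(2*p) = 15*p + 4*p² = 4*p² + 15*p)
1/P(5) = 1/(5*(15 + 4*5)) = 1/(5*(15 + 20)) = 1/(5*35) = 1/175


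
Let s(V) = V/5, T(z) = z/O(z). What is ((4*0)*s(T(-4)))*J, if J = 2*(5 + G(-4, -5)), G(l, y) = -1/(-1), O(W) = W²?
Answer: 0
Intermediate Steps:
G(l, y) = 1 (G(l, y) = -1*(-1) = 1)
T(z) = 1/z (T(z) = z/(z²) = z/z² = 1/z)
s(V) = V/5 (s(V) = V*(⅕) = V/5)
J = 12 (J = 2*(5 + 1) = 2*6 = 12)
((4*0)*s(T(-4)))*J = ((4*0)*((⅕)/(-4)))*12 = (0*((⅕)*(-¼)))*12 = (0*(-1/20))*12 = 0*12 = 0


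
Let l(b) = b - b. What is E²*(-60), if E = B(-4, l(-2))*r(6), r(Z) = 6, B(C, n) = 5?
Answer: -54000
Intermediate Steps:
l(b) = 0
E = 30 (E = 5*6 = 30)
E²*(-60) = 30²*(-60) = 900*(-60) = -54000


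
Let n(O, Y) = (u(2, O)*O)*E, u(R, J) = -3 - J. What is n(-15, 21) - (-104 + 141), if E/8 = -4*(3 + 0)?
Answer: 17243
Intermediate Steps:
E = -96 (E = 8*(-4*(3 + 0)) = 8*(-4*3) = 8*(-12) = -96)
n(O, Y) = -96*O*(-3 - O) (n(O, Y) = ((-3 - O)*O)*(-96) = (O*(-3 - O))*(-96) = -96*O*(-3 - O))
n(-15, 21) - (-104 + 141) = 96*(-15)*(3 - 15) - (-104 + 141) = 96*(-15)*(-12) - 1*37 = 17280 - 37 = 17243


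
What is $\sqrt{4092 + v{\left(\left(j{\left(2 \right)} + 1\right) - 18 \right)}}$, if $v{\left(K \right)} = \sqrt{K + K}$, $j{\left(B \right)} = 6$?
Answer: $\sqrt{4092 + i \sqrt{22}} \approx 63.969 + 0.0367 i$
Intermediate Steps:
$v{\left(K \right)} = \sqrt{2} \sqrt{K}$ ($v{\left(K \right)} = \sqrt{2 K} = \sqrt{2} \sqrt{K}$)
$\sqrt{4092 + v{\left(\left(j{\left(2 \right)} + 1\right) - 18 \right)}} = \sqrt{4092 + \sqrt{2} \sqrt{\left(6 + 1\right) - 18}} = \sqrt{4092 + \sqrt{2} \sqrt{7 - 18}} = \sqrt{4092 + \sqrt{2} \sqrt{-11}} = \sqrt{4092 + \sqrt{2} i \sqrt{11}} = \sqrt{4092 + i \sqrt{22}}$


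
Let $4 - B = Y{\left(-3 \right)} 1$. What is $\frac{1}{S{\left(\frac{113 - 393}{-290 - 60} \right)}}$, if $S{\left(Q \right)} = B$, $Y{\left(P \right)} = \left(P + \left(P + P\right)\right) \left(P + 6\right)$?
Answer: $\frac{1}{31} \approx 0.032258$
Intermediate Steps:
$Y{\left(P \right)} = 3 P \left(6 + P\right)$ ($Y{\left(P \right)} = \left(P + 2 P\right) \left(6 + P\right) = 3 P \left(6 + P\right)$)
$B = 31$ ($B = 4 - 3 \left(-3\right) \left(6 - 3\right) 1 = 4 - 3 \left(-3\right) 3 \cdot 1 = 4 - \left(-27\right) 1 = 4 - -27 = 4 + 27 = 31$)
$S{\left(Q \right)} = 31$
$\frac{1}{S{\left(\frac{113 - 393}{-290 - 60} \right)}} = \frac{1}{31}$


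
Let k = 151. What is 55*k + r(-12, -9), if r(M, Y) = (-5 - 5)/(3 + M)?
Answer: 74755/9 ≈ 8306.1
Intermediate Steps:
r(M, Y) = -10/(3 + M)
55*k + r(-12, -9) = 55*151 - 10/(3 - 12) = 8305 - 10/(-9) = 8305 - 10*(-⅑) = 8305 + 10/9 = 74755/9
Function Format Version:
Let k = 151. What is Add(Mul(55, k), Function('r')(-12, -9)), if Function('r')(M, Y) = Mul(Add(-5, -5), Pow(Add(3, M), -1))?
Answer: Rational(74755, 9) ≈ 8306.1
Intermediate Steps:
Function('r')(M, Y) = Mul(-10, Pow(Add(3, M), -1))
Add(Mul(55, k), Function('r')(-12, -9)) = Add(Mul(55, 151), Mul(-10, Pow(Add(3, -12), -1))) = Add(8305, Mul(-10, Pow(-9, -1))) = Add(8305, Mul(-10, Rational(-1, 9))) = Add(8305, Rational(10, 9)) = Rational(74755, 9)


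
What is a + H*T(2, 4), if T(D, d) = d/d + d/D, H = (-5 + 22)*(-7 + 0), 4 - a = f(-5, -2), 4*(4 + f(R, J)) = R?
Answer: -1391/4 ≈ -347.75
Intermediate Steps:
f(R, J) = -4 + R/4
a = 37/4 (a = 4 - (-4 + (¼)*(-5)) = 4 - (-4 - 5/4) = 4 - 1*(-21/4) = 4 + 21/4 = 37/4 ≈ 9.2500)
H = -119 (H = 17*(-7) = -119)
T(D, d) = 1 + d/D
a + H*T(2, 4) = 37/4 - 119*(2 + 4)/2 = 37/4 - 119*6/2 = 37/4 - 119*3 = 37/4 - 357 = -1391/4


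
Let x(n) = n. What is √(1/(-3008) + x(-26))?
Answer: I*√3675823/376 ≈ 5.0991*I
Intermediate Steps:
√(1/(-3008) + x(-26)) = √(1/(-3008) - 26) = √(-1/3008 - 26) = √(-78209/3008) = I*√3675823/376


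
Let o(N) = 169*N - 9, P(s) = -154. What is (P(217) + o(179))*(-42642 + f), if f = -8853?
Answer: -1549381560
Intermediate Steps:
o(N) = -9 + 169*N
(P(217) + o(179))*(-42642 + f) = (-154 + (-9 + 169*179))*(-42642 - 8853) = (-154 + (-9 + 30251))*(-51495) = (-154 + 30242)*(-51495) = 30088*(-51495) = -1549381560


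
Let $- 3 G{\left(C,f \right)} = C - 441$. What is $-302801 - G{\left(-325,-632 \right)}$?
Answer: $- \frac{909169}{3} \approx -3.0306 \cdot 10^{5}$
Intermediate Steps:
$G{\left(C,f \right)} = 147 - \frac{C}{3}$ ($G{\left(C,f \right)} = - \frac{C - 441}{3} = - \frac{-441 + C}{3} = 147 - \frac{C}{3}$)
$-302801 - G{\left(-325,-632 \right)} = -302801 - \left(147 - - \frac{325}{3}\right) = -302801 - \left(147 + \frac{325}{3}\right) = -302801 - \frac{766}{3} = - \frac{909169}{3}$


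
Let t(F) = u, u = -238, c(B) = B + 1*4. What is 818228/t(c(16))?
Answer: -409114/119 ≈ -3437.9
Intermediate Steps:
c(B) = 4 + B (c(B) = B + 4 = 4 + B)
t(F) = -238
818228/t(c(16)) = 818228/(-238) = 818228*(-1/238) = -409114/119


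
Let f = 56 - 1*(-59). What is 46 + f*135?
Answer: 15571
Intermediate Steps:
f = 115 (f = 56 + 59 = 115)
46 + f*135 = 46 + 115*135 = 46 + 15525 = 15571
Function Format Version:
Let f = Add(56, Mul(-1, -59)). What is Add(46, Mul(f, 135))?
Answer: 15571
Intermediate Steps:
f = 115 (f = Add(56, 59) = 115)
Add(46, Mul(f, 135)) = Add(46, Mul(115, 135)) = Add(46, 15525) = 15571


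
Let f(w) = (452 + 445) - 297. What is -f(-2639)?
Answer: -600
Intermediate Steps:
f(w) = 600 (f(w) = 897 - 297 = 600)
-f(-2639) = -1*600 = -600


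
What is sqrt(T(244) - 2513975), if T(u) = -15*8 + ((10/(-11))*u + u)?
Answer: I*sqrt(304202811)/11 ≈ 1585.6*I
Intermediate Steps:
T(u) = -120 + u/11 (T(u) = -120 + ((10*(-1/11))*u + u) = -120 + (-10*u/11 + u) = -120 + u/11)
sqrt(T(244) - 2513975) = sqrt((-120 + (1/11)*244) - 2513975) = sqrt((-120 + 244/11) - 2513975) = sqrt(-1076/11 - 2513975) = sqrt(-27654801/11) = I*sqrt(304202811)/11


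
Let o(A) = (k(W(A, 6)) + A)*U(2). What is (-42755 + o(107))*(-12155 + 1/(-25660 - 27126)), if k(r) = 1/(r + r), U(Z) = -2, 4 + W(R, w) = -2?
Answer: 55138795537201/105572 ≈ 5.2229e+8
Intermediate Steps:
W(R, w) = -6 (W(R, w) = -4 - 2 = -6)
k(r) = 1/(2*r)
o(A) = 1/6 - 2*A (o(A) = ((1/2)/(-6) + A)*(-2) = ((1/2)*(-1/6) + A)*(-2) = (-1/12 + A)*(-2) = 1/6 - 2*A)
(-42755 + o(107))*(-12155 + 1/(-25660 - 27126)) = (-42755 + (1/6 - 2*107))*(-12155 + 1/(-25660 - 27126)) = (-42755 + (1/6 - 214))*(-12155 + 1/(-52786)) = (-42755 - 1283/6)*(-12155 - 1/52786) = -257813/6*(-641613831/52786) = 55138795537201/105572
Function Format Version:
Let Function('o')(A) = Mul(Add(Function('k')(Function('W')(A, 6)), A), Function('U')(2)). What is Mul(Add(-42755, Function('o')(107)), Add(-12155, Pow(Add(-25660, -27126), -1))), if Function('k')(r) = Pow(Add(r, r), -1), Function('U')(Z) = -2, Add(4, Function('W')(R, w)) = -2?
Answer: Rational(55138795537201, 105572) ≈ 5.2229e+8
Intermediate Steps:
Function('W')(R, w) = -6 (Function('W')(R, w) = Add(-4, -2) = -6)
Function('k')(r) = Mul(Rational(1, 2), Pow(r, -1)) (Function('k')(r) = Pow(Mul(2, r), -1) = Mul(Rational(1, 2), Pow(r, -1)))
Function('o')(A) = Add(Rational(1, 6), Mul(-2, A)) (Function('o')(A) = Mul(Add(Mul(Rational(1, 2), Pow(-6, -1)), A), -2) = Mul(Add(Mul(Rational(1, 2), Rational(-1, 6)), A), -2) = Mul(Add(Rational(-1, 12), A), -2) = Add(Rational(1, 6), Mul(-2, A)))
Mul(Add(-42755, Function('o')(107)), Add(-12155, Pow(Add(-25660, -27126), -1))) = Mul(Add(-42755, Add(Rational(1, 6), Mul(-2, 107))), Add(-12155, Pow(Add(-25660, -27126), -1))) = Mul(Add(-42755, Add(Rational(1, 6), -214)), Add(-12155, Pow(-52786, -1))) = Mul(Add(-42755, Rational(-1283, 6)), Add(-12155, Rational(-1, 52786))) = Mul(Rational(-257813, 6), Rational(-641613831, 52786)) = Rational(55138795537201, 105572)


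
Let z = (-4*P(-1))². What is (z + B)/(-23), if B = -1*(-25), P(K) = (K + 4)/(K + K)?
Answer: -61/23 ≈ -2.6522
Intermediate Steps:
P(K) = (4 + K)/(2*K) (P(K) = (4 + K)/((2*K)) = (4 + K)*(1/(2*K)) = (4 + K)/(2*K))
B = 25
z = 36 (z = (-2*(4 - 1)/(-1))² = (-2*(-1)*3)² = (-4*(-3/2))² = 6² = 36)
(z + B)/(-23) = (36 + 25)/(-23) = 61*(-1/23) = -61/23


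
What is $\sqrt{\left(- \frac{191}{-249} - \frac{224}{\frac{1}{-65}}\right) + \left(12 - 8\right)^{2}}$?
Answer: $\frac{\sqrt{903774135}}{249} \approx 120.73$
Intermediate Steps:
$\sqrt{\left(- \frac{191}{-249} - \frac{224}{\frac{1}{-65}}\right) + \left(12 - 8\right)^{2}} = \sqrt{\left(\left(-191\right) \left(- \frac{1}{249}\right) - \frac{224}{- \frac{1}{65}}\right) + 4^{2}} = \sqrt{\left(\frac{191}{249} - -14560\right) + 16} = \sqrt{\left(\frac{191}{249} + 14560\right) + 16} = \sqrt{\frac{3625631}{249} + 16} = \sqrt{\frac{3629615}{249}} = \frac{\sqrt{903774135}}{249}$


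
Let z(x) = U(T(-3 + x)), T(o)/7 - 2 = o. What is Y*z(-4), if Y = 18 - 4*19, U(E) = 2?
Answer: -116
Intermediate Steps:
T(o) = 14 + 7*o
z(x) = 2
Y = -58 (Y = 18 - 76 = -58)
Y*z(-4) = -58*2 = -116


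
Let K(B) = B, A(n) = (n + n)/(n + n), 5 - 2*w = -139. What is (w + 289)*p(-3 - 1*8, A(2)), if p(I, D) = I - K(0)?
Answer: -3971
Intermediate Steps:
w = 72 (w = 5/2 - ½*(-139) = 5/2 + 139/2 = 72)
A(n) = 1 (A(n) = (2*n)/((2*n)) = (2*n)*(1/(2*n)) = 1)
p(I, D) = I (p(I, D) = I - 1*0 = I + 0 = I)
(w + 289)*p(-3 - 1*8, A(2)) = (72 + 289)*(-3 - 1*8) = 361*(-3 - 8) = 361*(-11) = -3971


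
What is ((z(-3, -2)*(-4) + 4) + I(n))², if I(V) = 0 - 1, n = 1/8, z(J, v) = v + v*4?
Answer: 1849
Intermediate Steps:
z(J, v) = 5*v (z(J, v) = v + 4*v = 5*v)
n = ⅛ (n = 1*(⅛) = ⅛ ≈ 0.12500)
I(V) = -1
((z(-3, -2)*(-4) + 4) + I(n))² = (((5*(-2))*(-4) + 4) - 1)² = ((-10*(-4) + 4) - 1)² = ((40 + 4) - 1)² = (44 - 1)² = 43² = 1849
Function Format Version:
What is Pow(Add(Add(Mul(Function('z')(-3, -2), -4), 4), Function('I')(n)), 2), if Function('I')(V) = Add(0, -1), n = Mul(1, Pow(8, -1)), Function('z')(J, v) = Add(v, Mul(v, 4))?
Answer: 1849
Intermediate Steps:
Function('z')(J, v) = Mul(5, v) (Function('z')(J, v) = Add(v, Mul(4, v)) = Mul(5, v))
n = Rational(1, 8) (n = Mul(1, Rational(1, 8)) = Rational(1, 8) ≈ 0.12500)
Function('I')(V) = -1
Pow(Add(Add(Mul(Function('z')(-3, -2), -4), 4), Function('I')(n)), 2) = Pow(Add(Add(Mul(Mul(5, -2), -4), 4), -1), 2) = Pow(Add(Add(Mul(-10, -4), 4), -1), 2) = Pow(Add(Add(40, 4), -1), 2) = Pow(Add(44, -1), 2) = Pow(43, 2) = 1849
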